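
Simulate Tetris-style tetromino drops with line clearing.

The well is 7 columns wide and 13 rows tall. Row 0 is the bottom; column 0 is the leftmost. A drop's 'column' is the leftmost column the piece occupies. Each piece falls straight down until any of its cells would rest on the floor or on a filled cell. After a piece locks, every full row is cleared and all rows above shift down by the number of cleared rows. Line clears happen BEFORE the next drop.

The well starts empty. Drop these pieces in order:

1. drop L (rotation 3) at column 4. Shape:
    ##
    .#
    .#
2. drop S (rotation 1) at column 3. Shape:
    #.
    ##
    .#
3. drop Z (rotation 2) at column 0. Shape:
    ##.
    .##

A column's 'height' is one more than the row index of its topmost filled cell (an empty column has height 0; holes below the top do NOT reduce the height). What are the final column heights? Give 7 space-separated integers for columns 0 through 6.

Drop 1: L rot3 at col 4 lands with bottom-row=0; cleared 0 line(s) (total 0); column heights now [0 0 0 0 3 3 0], max=3
Drop 2: S rot1 at col 3 lands with bottom-row=3; cleared 0 line(s) (total 0); column heights now [0 0 0 6 5 3 0], max=6
Drop 3: Z rot2 at col 0 lands with bottom-row=0; cleared 0 line(s) (total 0); column heights now [2 2 1 6 5 3 0], max=6

Answer: 2 2 1 6 5 3 0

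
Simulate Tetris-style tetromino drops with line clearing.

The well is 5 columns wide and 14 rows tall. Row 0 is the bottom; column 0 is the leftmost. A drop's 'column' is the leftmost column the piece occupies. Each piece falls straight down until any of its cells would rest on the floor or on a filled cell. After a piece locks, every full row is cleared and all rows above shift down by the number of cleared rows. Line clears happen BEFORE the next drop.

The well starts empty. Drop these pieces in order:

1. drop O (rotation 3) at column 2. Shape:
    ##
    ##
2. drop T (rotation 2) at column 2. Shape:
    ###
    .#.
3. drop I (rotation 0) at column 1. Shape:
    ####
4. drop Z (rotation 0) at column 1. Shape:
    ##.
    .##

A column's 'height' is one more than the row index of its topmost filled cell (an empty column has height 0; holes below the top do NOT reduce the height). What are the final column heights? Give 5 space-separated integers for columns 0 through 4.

Answer: 0 7 7 6 5

Derivation:
Drop 1: O rot3 at col 2 lands with bottom-row=0; cleared 0 line(s) (total 0); column heights now [0 0 2 2 0], max=2
Drop 2: T rot2 at col 2 lands with bottom-row=2; cleared 0 line(s) (total 0); column heights now [0 0 4 4 4], max=4
Drop 3: I rot0 at col 1 lands with bottom-row=4; cleared 0 line(s) (total 0); column heights now [0 5 5 5 5], max=5
Drop 4: Z rot0 at col 1 lands with bottom-row=5; cleared 0 line(s) (total 0); column heights now [0 7 7 6 5], max=7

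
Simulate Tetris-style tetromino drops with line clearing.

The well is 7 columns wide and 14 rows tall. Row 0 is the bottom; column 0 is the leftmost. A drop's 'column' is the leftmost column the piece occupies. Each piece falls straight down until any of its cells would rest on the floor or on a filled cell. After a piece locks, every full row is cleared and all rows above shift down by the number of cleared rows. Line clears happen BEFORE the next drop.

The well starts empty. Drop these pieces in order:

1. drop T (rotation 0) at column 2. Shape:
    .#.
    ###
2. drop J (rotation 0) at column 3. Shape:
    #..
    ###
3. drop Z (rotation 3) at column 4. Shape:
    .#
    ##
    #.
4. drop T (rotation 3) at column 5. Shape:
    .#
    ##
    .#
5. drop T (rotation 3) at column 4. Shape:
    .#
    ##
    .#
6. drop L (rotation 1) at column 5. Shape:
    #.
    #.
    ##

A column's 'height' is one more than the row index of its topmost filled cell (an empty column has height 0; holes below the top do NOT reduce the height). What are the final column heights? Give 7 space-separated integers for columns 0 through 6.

Drop 1: T rot0 at col 2 lands with bottom-row=0; cleared 0 line(s) (total 0); column heights now [0 0 1 2 1 0 0], max=2
Drop 2: J rot0 at col 3 lands with bottom-row=2; cleared 0 line(s) (total 0); column heights now [0 0 1 4 3 3 0], max=4
Drop 3: Z rot3 at col 4 lands with bottom-row=3; cleared 0 line(s) (total 0); column heights now [0 0 1 4 5 6 0], max=6
Drop 4: T rot3 at col 5 lands with bottom-row=5; cleared 0 line(s) (total 0); column heights now [0 0 1 4 5 7 8], max=8
Drop 5: T rot3 at col 4 lands with bottom-row=7; cleared 0 line(s) (total 0); column heights now [0 0 1 4 9 10 8], max=10
Drop 6: L rot1 at col 5 lands with bottom-row=10; cleared 0 line(s) (total 0); column heights now [0 0 1 4 9 13 11], max=13

Answer: 0 0 1 4 9 13 11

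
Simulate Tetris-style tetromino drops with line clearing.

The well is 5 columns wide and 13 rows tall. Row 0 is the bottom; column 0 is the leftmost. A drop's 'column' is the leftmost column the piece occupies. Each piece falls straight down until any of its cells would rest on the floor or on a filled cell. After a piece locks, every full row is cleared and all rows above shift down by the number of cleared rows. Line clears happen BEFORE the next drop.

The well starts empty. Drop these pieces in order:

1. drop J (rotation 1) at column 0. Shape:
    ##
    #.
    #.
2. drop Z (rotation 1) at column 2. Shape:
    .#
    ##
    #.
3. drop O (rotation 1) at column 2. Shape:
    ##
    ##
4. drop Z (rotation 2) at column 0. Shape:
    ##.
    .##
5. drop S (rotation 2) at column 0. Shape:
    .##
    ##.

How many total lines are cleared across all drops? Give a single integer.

Drop 1: J rot1 at col 0 lands with bottom-row=0; cleared 0 line(s) (total 0); column heights now [3 3 0 0 0], max=3
Drop 2: Z rot1 at col 2 lands with bottom-row=0; cleared 0 line(s) (total 0); column heights now [3 3 2 3 0], max=3
Drop 3: O rot1 at col 2 lands with bottom-row=3; cleared 0 line(s) (total 0); column heights now [3 3 5 5 0], max=5
Drop 4: Z rot2 at col 0 lands with bottom-row=5; cleared 0 line(s) (total 0); column heights now [7 7 6 5 0], max=7
Drop 5: S rot2 at col 0 lands with bottom-row=7; cleared 0 line(s) (total 0); column heights now [8 9 9 5 0], max=9

Answer: 0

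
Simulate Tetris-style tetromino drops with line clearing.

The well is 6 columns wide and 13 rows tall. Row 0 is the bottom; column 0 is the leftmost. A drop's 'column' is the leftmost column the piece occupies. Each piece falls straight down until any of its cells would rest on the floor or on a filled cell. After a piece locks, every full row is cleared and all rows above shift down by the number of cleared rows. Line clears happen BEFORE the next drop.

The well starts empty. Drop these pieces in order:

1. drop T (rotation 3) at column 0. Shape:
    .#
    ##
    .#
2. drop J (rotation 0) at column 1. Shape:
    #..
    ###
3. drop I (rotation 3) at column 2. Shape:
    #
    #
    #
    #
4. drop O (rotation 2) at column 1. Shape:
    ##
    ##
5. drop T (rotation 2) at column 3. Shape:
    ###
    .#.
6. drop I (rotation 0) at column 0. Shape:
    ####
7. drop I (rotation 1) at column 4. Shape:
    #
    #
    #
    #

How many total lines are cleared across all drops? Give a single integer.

Answer: 0

Derivation:
Drop 1: T rot3 at col 0 lands with bottom-row=0; cleared 0 line(s) (total 0); column heights now [2 3 0 0 0 0], max=3
Drop 2: J rot0 at col 1 lands with bottom-row=3; cleared 0 line(s) (total 0); column heights now [2 5 4 4 0 0], max=5
Drop 3: I rot3 at col 2 lands with bottom-row=4; cleared 0 line(s) (total 0); column heights now [2 5 8 4 0 0], max=8
Drop 4: O rot2 at col 1 lands with bottom-row=8; cleared 0 line(s) (total 0); column heights now [2 10 10 4 0 0], max=10
Drop 5: T rot2 at col 3 lands with bottom-row=3; cleared 0 line(s) (total 0); column heights now [2 10 10 5 5 5], max=10
Drop 6: I rot0 at col 0 lands with bottom-row=10; cleared 0 line(s) (total 0); column heights now [11 11 11 11 5 5], max=11
Drop 7: I rot1 at col 4 lands with bottom-row=5; cleared 0 line(s) (total 0); column heights now [11 11 11 11 9 5], max=11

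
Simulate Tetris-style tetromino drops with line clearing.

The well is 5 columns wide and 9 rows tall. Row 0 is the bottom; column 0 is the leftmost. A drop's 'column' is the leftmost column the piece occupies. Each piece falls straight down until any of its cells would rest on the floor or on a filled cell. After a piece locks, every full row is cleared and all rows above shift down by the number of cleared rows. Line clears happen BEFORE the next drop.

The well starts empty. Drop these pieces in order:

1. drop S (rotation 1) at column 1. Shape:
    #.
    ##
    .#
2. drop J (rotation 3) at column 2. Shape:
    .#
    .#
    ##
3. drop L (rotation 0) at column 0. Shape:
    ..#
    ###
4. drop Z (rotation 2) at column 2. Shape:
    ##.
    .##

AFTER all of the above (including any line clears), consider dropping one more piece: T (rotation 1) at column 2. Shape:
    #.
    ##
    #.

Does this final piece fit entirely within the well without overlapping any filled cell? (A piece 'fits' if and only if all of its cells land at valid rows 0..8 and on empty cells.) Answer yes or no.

Drop 1: S rot1 at col 1 lands with bottom-row=0; cleared 0 line(s) (total 0); column heights now [0 3 2 0 0], max=3
Drop 2: J rot3 at col 2 lands with bottom-row=2; cleared 0 line(s) (total 0); column heights now [0 3 3 5 0], max=5
Drop 3: L rot0 at col 0 lands with bottom-row=3; cleared 0 line(s) (total 0); column heights now [4 4 5 5 0], max=5
Drop 4: Z rot2 at col 2 lands with bottom-row=5; cleared 0 line(s) (total 0); column heights now [4 4 7 7 6], max=7
Test piece T rot1 at col 2 (width 2): heights before test = [4 4 7 7 6]; fits = False

Answer: no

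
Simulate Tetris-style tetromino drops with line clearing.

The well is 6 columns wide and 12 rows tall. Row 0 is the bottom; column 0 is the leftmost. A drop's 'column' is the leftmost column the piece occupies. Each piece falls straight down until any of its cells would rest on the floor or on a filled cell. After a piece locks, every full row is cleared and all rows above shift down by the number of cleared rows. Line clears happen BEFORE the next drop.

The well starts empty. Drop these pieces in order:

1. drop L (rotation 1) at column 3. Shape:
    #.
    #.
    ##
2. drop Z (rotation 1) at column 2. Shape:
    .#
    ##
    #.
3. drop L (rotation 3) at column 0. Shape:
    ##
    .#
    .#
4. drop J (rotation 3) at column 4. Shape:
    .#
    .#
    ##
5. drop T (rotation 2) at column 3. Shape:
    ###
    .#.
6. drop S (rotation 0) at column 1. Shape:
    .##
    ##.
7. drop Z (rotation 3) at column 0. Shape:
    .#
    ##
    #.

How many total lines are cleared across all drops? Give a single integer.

Drop 1: L rot1 at col 3 lands with bottom-row=0; cleared 0 line(s) (total 0); column heights now [0 0 0 3 1 0], max=3
Drop 2: Z rot1 at col 2 lands with bottom-row=2; cleared 0 line(s) (total 0); column heights now [0 0 4 5 1 0], max=5
Drop 3: L rot3 at col 0 lands with bottom-row=0; cleared 0 line(s) (total 0); column heights now [3 3 4 5 1 0], max=5
Drop 4: J rot3 at col 4 lands with bottom-row=1; cleared 0 line(s) (total 0); column heights now [3 3 4 5 2 4], max=5
Drop 5: T rot2 at col 3 lands with bottom-row=4; cleared 0 line(s) (total 0); column heights now [3 3 4 6 6 6], max=6
Drop 6: S rot0 at col 1 lands with bottom-row=5; cleared 0 line(s) (total 0); column heights now [3 6 7 7 6 6], max=7
Drop 7: Z rot3 at col 0 lands with bottom-row=5; cleared 1 line(s) (total 1); column heights now [6 7 6 6 5 4], max=7

Answer: 1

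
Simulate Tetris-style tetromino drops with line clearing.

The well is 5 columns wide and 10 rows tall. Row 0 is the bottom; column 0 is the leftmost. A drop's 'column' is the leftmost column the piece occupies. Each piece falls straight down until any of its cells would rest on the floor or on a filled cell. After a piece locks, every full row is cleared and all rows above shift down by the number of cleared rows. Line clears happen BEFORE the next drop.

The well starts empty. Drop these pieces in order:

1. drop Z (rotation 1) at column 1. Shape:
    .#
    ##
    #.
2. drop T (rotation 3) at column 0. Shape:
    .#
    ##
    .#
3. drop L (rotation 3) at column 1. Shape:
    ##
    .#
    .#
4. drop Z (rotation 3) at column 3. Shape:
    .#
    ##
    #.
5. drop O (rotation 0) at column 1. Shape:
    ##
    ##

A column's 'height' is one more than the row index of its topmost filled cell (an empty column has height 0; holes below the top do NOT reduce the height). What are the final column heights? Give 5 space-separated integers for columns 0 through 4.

Answer: 4 8 8 2 3

Derivation:
Drop 1: Z rot1 at col 1 lands with bottom-row=0; cleared 0 line(s) (total 0); column heights now [0 2 3 0 0], max=3
Drop 2: T rot3 at col 0 lands with bottom-row=2; cleared 0 line(s) (total 0); column heights now [4 5 3 0 0], max=5
Drop 3: L rot3 at col 1 lands with bottom-row=3; cleared 0 line(s) (total 0); column heights now [4 6 6 0 0], max=6
Drop 4: Z rot3 at col 3 lands with bottom-row=0; cleared 0 line(s) (total 0); column heights now [4 6 6 2 3], max=6
Drop 5: O rot0 at col 1 lands with bottom-row=6; cleared 0 line(s) (total 0); column heights now [4 8 8 2 3], max=8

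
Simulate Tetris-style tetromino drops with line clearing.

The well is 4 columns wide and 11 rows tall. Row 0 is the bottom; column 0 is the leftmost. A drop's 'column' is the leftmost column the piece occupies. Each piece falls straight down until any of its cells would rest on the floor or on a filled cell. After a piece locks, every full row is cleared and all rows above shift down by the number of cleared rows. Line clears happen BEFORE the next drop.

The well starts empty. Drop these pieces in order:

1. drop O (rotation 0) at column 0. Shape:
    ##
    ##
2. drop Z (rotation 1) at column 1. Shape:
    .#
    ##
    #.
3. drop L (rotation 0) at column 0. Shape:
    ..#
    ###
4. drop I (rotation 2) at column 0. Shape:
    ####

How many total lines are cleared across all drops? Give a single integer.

Answer: 1

Derivation:
Drop 1: O rot0 at col 0 lands with bottom-row=0; cleared 0 line(s) (total 0); column heights now [2 2 0 0], max=2
Drop 2: Z rot1 at col 1 lands with bottom-row=2; cleared 0 line(s) (total 0); column heights now [2 4 5 0], max=5
Drop 3: L rot0 at col 0 lands with bottom-row=5; cleared 0 line(s) (total 0); column heights now [6 6 7 0], max=7
Drop 4: I rot2 at col 0 lands with bottom-row=7; cleared 1 line(s) (total 1); column heights now [6 6 7 0], max=7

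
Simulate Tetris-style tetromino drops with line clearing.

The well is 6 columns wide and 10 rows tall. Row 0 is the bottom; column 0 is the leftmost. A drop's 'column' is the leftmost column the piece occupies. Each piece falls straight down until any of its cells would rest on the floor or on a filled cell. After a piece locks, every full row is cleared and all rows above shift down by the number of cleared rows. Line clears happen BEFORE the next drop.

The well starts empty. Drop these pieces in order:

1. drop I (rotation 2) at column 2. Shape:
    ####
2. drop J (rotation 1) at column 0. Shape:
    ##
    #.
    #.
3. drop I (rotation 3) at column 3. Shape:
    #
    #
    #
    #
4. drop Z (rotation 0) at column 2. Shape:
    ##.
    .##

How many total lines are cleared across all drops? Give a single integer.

Answer: 0

Derivation:
Drop 1: I rot2 at col 2 lands with bottom-row=0; cleared 0 line(s) (total 0); column heights now [0 0 1 1 1 1], max=1
Drop 2: J rot1 at col 0 lands with bottom-row=0; cleared 0 line(s) (total 0); column heights now [3 3 1 1 1 1], max=3
Drop 3: I rot3 at col 3 lands with bottom-row=1; cleared 0 line(s) (total 0); column heights now [3 3 1 5 1 1], max=5
Drop 4: Z rot0 at col 2 lands with bottom-row=5; cleared 0 line(s) (total 0); column heights now [3 3 7 7 6 1], max=7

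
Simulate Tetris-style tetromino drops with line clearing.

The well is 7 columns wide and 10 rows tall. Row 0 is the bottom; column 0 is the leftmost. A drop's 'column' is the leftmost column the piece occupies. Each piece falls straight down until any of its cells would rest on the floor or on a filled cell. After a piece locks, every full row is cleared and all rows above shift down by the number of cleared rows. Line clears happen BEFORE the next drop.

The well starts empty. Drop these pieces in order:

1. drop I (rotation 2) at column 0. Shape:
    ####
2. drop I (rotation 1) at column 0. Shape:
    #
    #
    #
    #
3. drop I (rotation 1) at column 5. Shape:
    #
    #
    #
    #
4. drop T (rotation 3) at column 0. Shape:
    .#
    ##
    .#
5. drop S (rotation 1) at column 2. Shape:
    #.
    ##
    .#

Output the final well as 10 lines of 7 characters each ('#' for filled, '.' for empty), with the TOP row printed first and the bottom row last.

Drop 1: I rot2 at col 0 lands with bottom-row=0; cleared 0 line(s) (total 0); column heights now [1 1 1 1 0 0 0], max=1
Drop 2: I rot1 at col 0 lands with bottom-row=1; cleared 0 line(s) (total 0); column heights now [5 1 1 1 0 0 0], max=5
Drop 3: I rot1 at col 5 lands with bottom-row=0; cleared 0 line(s) (total 0); column heights now [5 1 1 1 0 4 0], max=5
Drop 4: T rot3 at col 0 lands with bottom-row=4; cleared 0 line(s) (total 0); column heights now [6 7 1 1 0 4 0], max=7
Drop 5: S rot1 at col 2 lands with bottom-row=1; cleared 0 line(s) (total 0); column heights now [6 7 4 3 0 4 0], max=7

Answer: .......
.......
.......
.#.....
##.....
##.....
#.#..#.
#.##.#.
#..#.#.
####.#.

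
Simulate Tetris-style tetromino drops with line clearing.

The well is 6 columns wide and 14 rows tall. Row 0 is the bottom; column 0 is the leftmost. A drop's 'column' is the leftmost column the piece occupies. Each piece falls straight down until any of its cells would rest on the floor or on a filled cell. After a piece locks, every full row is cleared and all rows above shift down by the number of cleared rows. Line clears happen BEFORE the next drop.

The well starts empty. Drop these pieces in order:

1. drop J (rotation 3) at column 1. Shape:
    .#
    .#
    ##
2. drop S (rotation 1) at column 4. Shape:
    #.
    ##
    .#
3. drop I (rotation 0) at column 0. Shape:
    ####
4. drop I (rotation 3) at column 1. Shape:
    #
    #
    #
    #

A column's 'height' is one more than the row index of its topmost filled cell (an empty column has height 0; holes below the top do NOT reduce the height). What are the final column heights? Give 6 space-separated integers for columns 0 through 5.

Drop 1: J rot3 at col 1 lands with bottom-row=0; cleared 0 line(s) (total 0); column heights now [0 1 3 0 0 0], max=3
Drop 2: S rot1 at col 4 lands with bottom-row=0; cleared 0 line(s) (total 0); column heights now [0 1 3 0 3 2], max=3
Drop 3: I rot0 at col 0 lands with bottom-row=3; cleared 0 line(s) (total 0); column heights now [4 4 4 4 3 2], max=4
Drop 4: I rot3 at col 1 lands with bottom-row=4; cleared 0 line(s) (total 0); column heights now [4 8 4 4 3 2], max=8

Answer: 4 8 4 4 3 2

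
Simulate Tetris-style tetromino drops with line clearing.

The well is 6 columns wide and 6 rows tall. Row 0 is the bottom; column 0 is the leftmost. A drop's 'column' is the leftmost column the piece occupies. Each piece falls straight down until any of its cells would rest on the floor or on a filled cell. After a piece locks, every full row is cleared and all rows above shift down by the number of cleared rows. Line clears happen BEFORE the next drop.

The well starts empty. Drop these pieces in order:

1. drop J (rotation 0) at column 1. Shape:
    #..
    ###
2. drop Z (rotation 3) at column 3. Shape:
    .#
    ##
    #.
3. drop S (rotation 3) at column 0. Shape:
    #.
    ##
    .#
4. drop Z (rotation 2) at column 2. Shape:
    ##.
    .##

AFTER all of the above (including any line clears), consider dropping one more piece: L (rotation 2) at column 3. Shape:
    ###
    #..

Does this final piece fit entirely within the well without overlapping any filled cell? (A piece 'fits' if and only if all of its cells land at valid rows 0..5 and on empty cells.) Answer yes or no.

Drop 1: J rot0 at col 1 lands with bottom-row=0; cleared 0 line(s) (total 0); column heights now [0 2 1 1 0 0], max=2
Drop 2: Z rot3 at col 3 lands with bottom-row=1; cleared 0 line(s) (total 0); column heights now [0 2 1 3 4 0], max=4
Drop 3: S rot3 at col 0 lands with bottom-row=2; cleared 0 line(s) (total 0); column heights now [5 4 1 3 4 0], max=5
Drop 4: Z rot2 at col 2 lands with bottom-row=4; cleared 0 line(s) (total 0); column heights now [5 4 6 6 5 0], max=6
Test piece L rot2 at col 3 (width 3): heights before test = [5 4 6 6 5 0]; fits = False

Answer: no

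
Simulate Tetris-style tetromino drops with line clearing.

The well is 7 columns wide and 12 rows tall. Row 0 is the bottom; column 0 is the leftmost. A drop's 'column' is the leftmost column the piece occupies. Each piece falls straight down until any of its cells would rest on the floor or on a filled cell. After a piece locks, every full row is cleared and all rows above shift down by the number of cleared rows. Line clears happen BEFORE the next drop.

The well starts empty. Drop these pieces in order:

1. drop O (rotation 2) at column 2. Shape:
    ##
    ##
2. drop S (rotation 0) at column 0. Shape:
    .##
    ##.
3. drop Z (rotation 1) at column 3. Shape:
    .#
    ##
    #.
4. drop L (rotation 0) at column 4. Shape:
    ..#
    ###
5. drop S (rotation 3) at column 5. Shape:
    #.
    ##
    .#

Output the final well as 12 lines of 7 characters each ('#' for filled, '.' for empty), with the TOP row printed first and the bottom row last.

Drop 1: O rot2 at col 2 lands with bottom-row=0; cleared 0 line(s) (total 0); column heights now [0 0 2 2 0 0 0], max=2
Drop 2: S rot0 at col 0 lands with bottom-row=1; cleared 0 line(s) (total 0); column heights now [2 3 3 2 0 0 0], max=3
Drop 3: Z rot1 at col 3 lands with bottom-row=2; cleared 0 line(s) (total 0); column heights now [2 3 3 4 5 0 0], max=5
Drop 4: L rot0 at col 4 lands with bottom-row=5; cleared 0 line(s) (total 0); column heights now [2 3 3 4 6 6 7], max=7
Drop 5: S rot3 at col 5 lands with bottom-row=7; cleared 0 line(s) (total 0); column heights now [2 3 3 4 6 10 9], max=10

Answer: .......
.......
.....#.
.....##
......#
......#
....###
....#..
...##..
.###...
####...
..##...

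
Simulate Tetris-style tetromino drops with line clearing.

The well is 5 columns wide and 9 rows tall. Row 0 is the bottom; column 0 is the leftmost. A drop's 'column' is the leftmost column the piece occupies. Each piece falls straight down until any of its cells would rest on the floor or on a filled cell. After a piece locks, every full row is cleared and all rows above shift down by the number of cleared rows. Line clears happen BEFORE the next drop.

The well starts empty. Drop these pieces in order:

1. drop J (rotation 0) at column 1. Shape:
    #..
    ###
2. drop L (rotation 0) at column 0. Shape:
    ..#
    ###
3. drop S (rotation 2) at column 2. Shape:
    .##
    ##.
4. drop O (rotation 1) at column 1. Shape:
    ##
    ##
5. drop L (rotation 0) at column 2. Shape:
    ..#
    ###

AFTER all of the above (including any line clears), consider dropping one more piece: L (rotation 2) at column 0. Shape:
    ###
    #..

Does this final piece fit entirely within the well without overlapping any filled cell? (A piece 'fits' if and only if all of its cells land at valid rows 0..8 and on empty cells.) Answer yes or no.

Drop 1: J rot0 at col 1 lands with bottom-row=0; cleared 0 line(s) (total 0); column heights now [0 2 1 1 0], max=2
Drop 2: L rot0 at col 0 lands with bottom-row=2; cleared 0 line(s) (total 0); column heights now [3 3 4 1 0], max=4
Drop 3: S rot2 at col 2 lands with bottom-row=4; cleared 0 line(s) (total 0); column heights now [3 3 5 6 6], max=6
Drop 4: O rot1 at col 1 lands with bottom-row=5; cleared 0 line(s) (total 0); column heights now [3 7 7 6 6], max=7
Drop 5: L rot0 at col 2 lands with bottom-row=7; cleared 0 line(s) (total 0); column heights now [3 7 8 8 9], max=9
Test piece L rot2 at col 0 (width 3): heights before test = [3 7 8 8 9]; fits = True

Answer: yes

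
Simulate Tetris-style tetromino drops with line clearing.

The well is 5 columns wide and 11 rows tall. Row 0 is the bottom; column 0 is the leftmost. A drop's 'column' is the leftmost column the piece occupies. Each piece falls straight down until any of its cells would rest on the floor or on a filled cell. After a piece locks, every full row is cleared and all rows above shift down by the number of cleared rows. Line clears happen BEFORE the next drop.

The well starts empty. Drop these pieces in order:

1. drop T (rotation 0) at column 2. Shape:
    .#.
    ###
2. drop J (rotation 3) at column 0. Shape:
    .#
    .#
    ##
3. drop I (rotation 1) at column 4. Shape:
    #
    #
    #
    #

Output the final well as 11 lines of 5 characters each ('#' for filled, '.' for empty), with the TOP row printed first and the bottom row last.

Drop 1: T rot0 at col 2 lands with bottom-row=0; cleared 0 line(s) (total 0); column heights now [0 0 1 2 1], max=2
Drop 2: J rot3 at col 0 lands with bottom-row=0; cleared 1 line(s) (total 1); column heights now [0 2 0 1 0], max=2
Drop 3: I rot1 at col 4 lands with bottom-row=0; cleared 0 line(s) (total 1); column heights now [0 2 0 1 4], max=4

Answer: .....
.....
.....
.....
.....
.....
.....
....#
....#
.#..#
.#.##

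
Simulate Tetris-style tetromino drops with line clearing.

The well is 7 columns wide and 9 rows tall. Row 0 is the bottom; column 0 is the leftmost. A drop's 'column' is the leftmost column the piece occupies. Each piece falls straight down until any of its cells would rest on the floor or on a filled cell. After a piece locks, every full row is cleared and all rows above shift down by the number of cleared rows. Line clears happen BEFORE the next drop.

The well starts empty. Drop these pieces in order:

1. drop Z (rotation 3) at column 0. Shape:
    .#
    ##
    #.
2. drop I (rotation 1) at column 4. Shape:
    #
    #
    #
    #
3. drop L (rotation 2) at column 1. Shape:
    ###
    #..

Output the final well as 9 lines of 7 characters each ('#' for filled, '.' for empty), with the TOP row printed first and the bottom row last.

Drop 1: Z rot3 at col 0 lands with bottom-row=0; cleared 0 line(s) (total 0); column heights now [2 3 0 0 0 0 0], max=3
Drop 2: I rot1 at col 4 lands with bottom-row=0; cleared 0 line(s) (total 0); column heights now [2 3 0 0 4 0 0], max=4
Drop 3: L rot2 at col 1 lands with bottom-row=3; cleared 0 line(s) (total 0); column heights now [2 5 5 5 4 0 0], max=5

Answer: .......
.......
.......
.......
.###...
.#..#..
.#..#..
##..#..
#...#..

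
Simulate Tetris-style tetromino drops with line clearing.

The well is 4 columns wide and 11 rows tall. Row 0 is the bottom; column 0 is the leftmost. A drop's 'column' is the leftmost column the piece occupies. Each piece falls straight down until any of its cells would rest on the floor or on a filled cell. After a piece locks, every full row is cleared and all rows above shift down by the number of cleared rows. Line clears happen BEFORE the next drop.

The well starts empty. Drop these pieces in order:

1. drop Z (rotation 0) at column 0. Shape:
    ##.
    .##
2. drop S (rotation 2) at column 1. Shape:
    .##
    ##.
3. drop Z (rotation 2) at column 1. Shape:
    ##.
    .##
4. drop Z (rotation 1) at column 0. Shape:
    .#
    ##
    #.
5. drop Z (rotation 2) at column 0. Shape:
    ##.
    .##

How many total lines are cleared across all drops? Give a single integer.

Answer: 0

Derivation:
Drop 1: Z rot0 at col 0 lands with bottom-row=0; cleared 0 line(s) (total 0); column heights now [2 2 1 0], max=2
Drop 2: S rot2 at col 1 lands with bottom-row=2; cleared 0 line(s) (total 0); column heights now [2 3 4 4], max=4
Drop 3: Z rot2 at col 1 lands with bottom-row=4; cleared 0 line(s) (total 0); column heights now [2 6 6 5], max=6
Drop 4: Z rot1 at col 0 lands with bottom-row=5; cleared 0 line(s) (total 0); column heights now [7 8 6 5], max=8
Drop 5: Z rot2 at col 0 lands with bottom-row=8; cleared 0 line(s) (total 0); column heights now [10 10 9 5], max=10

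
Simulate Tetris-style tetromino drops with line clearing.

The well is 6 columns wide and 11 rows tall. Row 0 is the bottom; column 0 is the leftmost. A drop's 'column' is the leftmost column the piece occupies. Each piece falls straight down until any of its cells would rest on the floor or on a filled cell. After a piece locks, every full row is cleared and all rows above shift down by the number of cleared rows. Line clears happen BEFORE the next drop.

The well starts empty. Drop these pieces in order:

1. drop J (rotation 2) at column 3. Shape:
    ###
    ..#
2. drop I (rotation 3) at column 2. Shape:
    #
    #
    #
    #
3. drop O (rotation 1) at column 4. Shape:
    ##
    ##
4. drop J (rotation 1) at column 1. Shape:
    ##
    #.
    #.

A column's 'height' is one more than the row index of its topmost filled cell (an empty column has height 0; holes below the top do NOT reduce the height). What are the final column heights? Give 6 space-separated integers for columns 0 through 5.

Drop 1: J rot2 at col 3 lands with bottom-row=0; cleared 0 line(s) (total 0); column heights now [0 0 0 2 2 2], max=2
Drop 2: I rot3 at col 2 lands with bottom-row=0; cleared 0 line(s) (total 0); column heights now [0 0 4 2 2 2], max=4
Drop 3: O rot1 at col 4 lands with bottom-row=2; cleared 0 line(s) (total 0); column heights now [0 0 4 2 4 4], max=4
Drop 4: J rot1 at col 1 lands with bottom-row=2; cleared 0 line(s) (total 0); column heights now [0 5 5 2 4 4], max=5

Answer: 0 5 5 2 4 4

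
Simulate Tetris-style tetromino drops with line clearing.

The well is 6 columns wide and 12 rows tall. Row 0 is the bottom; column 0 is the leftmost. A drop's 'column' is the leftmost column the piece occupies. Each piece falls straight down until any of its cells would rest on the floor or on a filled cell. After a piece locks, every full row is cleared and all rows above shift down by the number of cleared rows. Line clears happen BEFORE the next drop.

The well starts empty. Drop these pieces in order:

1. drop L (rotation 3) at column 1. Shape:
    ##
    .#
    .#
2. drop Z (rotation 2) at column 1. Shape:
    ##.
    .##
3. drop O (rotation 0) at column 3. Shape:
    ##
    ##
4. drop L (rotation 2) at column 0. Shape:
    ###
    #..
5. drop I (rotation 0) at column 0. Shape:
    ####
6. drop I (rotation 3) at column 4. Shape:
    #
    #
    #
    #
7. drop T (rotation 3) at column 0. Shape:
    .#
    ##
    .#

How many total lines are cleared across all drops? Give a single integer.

Answer: 0

Derivation:
Drop 1: L rot3 at col 1 lands with bottom-row=0; cleared 0 line(s) (total 0); column heights now [0 3 3 0 0 0], max=3
Drop 2: Z rot2 at col 1 lands with bottom-row=3; cleared 0 line(s) (total 0); column heights now [0 5 5 4 0 0], max=5
Drop 3: O rot0 at col 3 lands with bottom-row=4; cleared 0 line(s) (total 0); column heights now [0 5 5 6 6 0], max=6
Drop 4: L rot2 at col 0 lands with bottom-row=4; cleared 0 line(s) (total 0); column heights now [6 6 6 6 6 0], max=6
Drop 5: I rot0 at col 0 lands with bottom-row=6; cleared 0 line(s) (total 0); column heights now [7 7 7 7 6 0], max=7
Drop 6: I rot3 at col 4 lands with bottom-row=6; cleared 0 line(s) (total 0); column heights now [7 7 7 7 10 0], max=10
Drop 7: T rot3 at col 0 lands with bottom-row=7; cleared 0 line(s) (total 0); column heights now [9 10 7 7 10 0], max=10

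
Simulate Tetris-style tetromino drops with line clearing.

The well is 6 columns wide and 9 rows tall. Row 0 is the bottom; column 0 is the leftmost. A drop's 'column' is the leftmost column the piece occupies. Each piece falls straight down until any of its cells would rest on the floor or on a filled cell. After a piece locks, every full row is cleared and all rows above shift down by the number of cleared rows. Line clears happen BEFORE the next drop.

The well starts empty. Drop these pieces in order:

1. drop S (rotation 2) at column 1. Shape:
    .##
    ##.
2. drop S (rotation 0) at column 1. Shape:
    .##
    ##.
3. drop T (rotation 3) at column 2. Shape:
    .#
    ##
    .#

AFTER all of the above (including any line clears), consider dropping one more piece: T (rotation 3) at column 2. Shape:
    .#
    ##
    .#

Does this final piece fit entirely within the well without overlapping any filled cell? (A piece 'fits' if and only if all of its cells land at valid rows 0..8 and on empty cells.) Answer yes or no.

Drop 1: S rot2 at col 1 lands with bottom-row=0; cleared 0 line(s) (total 0); column heights now [0 1 2 2 0 0], max=2
Drop 2: S rot0 at col 1 lands with bottom-row=2; cleared 0 line(s) (total 0); column heights now [0 3 4 4 0 0], max=4
Drop 3: T rot3 at col 2 lands with bottom-row=4; cleared 0 line(s) (total 0); column heights now [0 3 6 7 0 0], max=7
Test piece T rot3 at col 2 (width 2): heights before test = [0 3 6 7 0 0]; fits = False

Answer: no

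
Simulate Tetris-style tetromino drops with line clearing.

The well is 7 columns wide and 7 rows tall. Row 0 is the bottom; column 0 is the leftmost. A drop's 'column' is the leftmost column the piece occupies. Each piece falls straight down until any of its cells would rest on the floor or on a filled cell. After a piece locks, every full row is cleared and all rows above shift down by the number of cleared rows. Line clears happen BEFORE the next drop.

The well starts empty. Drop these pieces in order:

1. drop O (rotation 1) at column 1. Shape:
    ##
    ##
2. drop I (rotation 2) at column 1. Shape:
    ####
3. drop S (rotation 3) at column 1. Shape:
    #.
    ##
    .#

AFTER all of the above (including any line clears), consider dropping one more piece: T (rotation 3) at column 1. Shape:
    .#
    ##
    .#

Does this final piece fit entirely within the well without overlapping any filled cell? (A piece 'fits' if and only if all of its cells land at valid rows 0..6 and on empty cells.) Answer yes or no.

Answer: no

Derivation:
Drop 1: O rot1 at col 1 lands with bottom-row=0; cleared 0 line(s) (total 0); column heights now [0 2 2 0 0 0 0], max=2
Drop 2: I rot2 at col 1 lands with bottom-row=2; cleared 0 line(s) (total 0); column heights now [0 3 3 3 3 0 0], max=3
Drop 3: S rot3 at col 1 lands with bottom-row=3; cleared 0 line(s) (total 0); column heights now [0 6 5 3 3 0 0], max=6
Test piece T rot3 at col 1 (width 2): heights before test = [0 6 5 3 3 0 0]; fits = False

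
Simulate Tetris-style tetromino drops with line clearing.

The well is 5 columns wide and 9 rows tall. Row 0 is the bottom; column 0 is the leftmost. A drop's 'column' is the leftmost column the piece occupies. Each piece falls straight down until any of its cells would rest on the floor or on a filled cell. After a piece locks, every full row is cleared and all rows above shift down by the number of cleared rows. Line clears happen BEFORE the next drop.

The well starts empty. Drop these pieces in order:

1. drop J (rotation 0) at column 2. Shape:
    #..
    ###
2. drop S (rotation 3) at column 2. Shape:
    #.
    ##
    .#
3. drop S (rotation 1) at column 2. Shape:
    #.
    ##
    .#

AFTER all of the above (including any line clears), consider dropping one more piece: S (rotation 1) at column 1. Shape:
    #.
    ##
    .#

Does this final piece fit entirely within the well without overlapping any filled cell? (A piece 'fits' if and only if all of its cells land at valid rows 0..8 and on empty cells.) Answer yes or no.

Drop 1: J rot0 at col 2 lands with bottom-row=0; cleared 0 line(s) (total 0); column heights now [0 0 2 1 1], max=2
Drop 2: S rot3 at col 2 lands with bottom-row=1; cleared 0 line(s) (total 0); column heights now [0 0 4 3 1], max=4
Drop 3: S rot1 at col 2 lands with bottom-row=3; cleared 0 line(s) (total 0); column heights now [0 0 6 5 1], max=6
Test piece S rot1 at col 1 (width 2): heights before test = [0 0 6 5 1]; fits = True

Answer: yes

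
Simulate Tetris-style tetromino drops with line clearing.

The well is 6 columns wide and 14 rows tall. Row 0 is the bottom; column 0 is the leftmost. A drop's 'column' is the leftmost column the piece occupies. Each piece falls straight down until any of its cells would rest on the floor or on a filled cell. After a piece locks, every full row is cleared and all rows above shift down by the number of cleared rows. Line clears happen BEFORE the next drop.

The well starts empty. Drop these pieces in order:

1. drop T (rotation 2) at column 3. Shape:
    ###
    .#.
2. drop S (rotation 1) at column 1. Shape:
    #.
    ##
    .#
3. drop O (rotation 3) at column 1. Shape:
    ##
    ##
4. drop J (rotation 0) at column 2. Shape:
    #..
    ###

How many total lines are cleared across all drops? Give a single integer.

Drop 1: T rot2 at col 3 lands with bottom-row=0; cleared 0 line(s) (total 0); column heights now [0 0 0 2 2 2], max=2
Drop 2: S rot1 at col 1 lands with bottom-row=0; cleared 0 line(s) (total 0); column heights now [0 3 2 2 2 2], max=3
Drop 3: O rot3 at col 1 lands with bottom-row=3; cleared 0 line(s) (total 0); column heights now [0 5 5 2 2 2], max=5
Drop 4: J rot0 at col 2 lands with bottom-row=5; cleared 0 line(s) (total 0); column heights now [0 5 7 6 6 2], max=7

Answer: 0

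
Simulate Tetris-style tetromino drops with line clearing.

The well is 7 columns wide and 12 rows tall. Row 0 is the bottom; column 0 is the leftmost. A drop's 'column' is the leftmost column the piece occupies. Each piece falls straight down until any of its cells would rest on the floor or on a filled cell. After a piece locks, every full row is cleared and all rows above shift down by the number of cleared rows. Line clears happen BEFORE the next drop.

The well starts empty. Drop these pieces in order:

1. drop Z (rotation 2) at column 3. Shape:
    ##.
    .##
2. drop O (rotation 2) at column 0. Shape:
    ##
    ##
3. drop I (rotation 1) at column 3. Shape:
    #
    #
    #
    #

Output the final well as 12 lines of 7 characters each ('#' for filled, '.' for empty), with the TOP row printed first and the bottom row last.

Drop 1: Z rot2 at col 3 lands with bottom-row=0; cleared 0 line(s) (total 0); column heights now [0 0 0 2 2 1 0], max=2
Drop 2: O rot2 at col 0 lands with bottom-row=0; cleared 0 line(s) (total 0); column heights now [2 2 0 2 2 1 0], max=2
Drop 3: I rot1 at col 3 lands with bottom-row=2; cleared 0 line(s) (total 0); column heights now [2 2 0 6 2 1 0], max=6

Answer: .......
.......
.......
.......
.......
.......
...#...
...#...
...#...
...#...
##.##..
##..##.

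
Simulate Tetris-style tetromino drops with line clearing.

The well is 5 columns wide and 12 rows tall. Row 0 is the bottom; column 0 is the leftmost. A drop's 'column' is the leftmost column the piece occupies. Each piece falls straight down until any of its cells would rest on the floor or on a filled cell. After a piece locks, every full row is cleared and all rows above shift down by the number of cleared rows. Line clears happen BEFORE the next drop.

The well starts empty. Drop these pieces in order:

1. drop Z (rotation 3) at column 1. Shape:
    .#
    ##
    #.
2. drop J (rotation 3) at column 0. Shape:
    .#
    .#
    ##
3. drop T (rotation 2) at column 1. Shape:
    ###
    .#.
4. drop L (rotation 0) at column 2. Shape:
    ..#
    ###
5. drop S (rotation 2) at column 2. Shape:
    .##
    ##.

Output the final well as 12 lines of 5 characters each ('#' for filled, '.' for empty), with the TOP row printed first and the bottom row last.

Answer: .....
.....
.....
...##
..###
..###
.###.
.##..
.#...
###..
.##..
.#...

Derivation:
Drop 1: Z rot3 at col 1 lands with bottom-row=0; cleared 0 line(s) (total 0); column heights now [0 2 3 0 0], max=3
Drop 2: J rot3 at col 0 lands with bottom-row=2; cleared 0 line(s) (total 0); column heights now [3 5 3 0 0], max=5
Drop 3: T rot2 at col 1 lands with bottom-row=4; cleared 0 line(s) (total 0); column heights now [3 6 6 6 0], max=6
Drop 4: L rot0 at col 2 lands with bottom-row=6; cleared 0 line(s) (total 0); column heights now [3 6 7 7 8], max=8
Drop 5: S rot2 at col 2 lands with bottom-row=7; cleared 0 line(s) (total 0); column heights now [3 6 8 9 9], max=9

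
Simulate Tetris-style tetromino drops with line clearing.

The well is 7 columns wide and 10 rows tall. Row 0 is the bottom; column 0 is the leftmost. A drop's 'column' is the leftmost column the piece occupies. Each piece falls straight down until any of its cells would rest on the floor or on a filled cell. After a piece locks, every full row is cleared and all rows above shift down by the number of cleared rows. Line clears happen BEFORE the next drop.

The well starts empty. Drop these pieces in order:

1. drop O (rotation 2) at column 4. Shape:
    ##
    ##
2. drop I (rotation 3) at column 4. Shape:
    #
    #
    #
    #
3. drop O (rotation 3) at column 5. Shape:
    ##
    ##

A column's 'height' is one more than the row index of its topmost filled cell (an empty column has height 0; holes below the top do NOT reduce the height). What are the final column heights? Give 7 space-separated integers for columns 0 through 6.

Answer: 0 0 0 0 6 4 4

Derivation:
Drop 1: O rot2 at col 4 lands with bottom-row=0; cleared 0 line(s) (total 0); column heights now [0 0 0 0 2 2 0], max=2
Drop 2: I rot3 at col 4 lands with bottom-row=2; cleared 0 line(s) (total 0); column heights now [0 0 0 0 6 2 0], max=6
Drop 3: O rot3 at col 5 lands with bottom-row=2; cleared 0 line(s) (total 0); column heights now [0 0 0 0 6 4 4], max=6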